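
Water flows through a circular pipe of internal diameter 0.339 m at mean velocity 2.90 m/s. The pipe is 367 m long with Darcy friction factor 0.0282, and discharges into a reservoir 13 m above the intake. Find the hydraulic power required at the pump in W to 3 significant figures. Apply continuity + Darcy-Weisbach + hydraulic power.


Approach: apply continuity + Darcy-Weisbach + hydraulic power, Q = A*v; hf = f*(L/D)*(v^2/(2g)); H = static + hf; P = rho*g*Q*H.
Step 1 — flow rate (continuity, Q = A*v):
  A = pi*(0.339/2)^2 = 0.090259 m^2
  Q = 0.090259 * 2.90 = 0.26175 m^3/s
Step 2 — friction head loss (Darcy-Weisbach):
  hf = 0.0282 * (367/0.339) * (2.90^2 / (2*9.81))
  hf = 13.086 m
Step 3 — total head: H = 13 + 13.086 = 26.086 m
Step 4 — hydraulic power (P = rho*g*Q*H):
  P = 1000 * 9.81 * 0.26175 * 26.086 = 67000 W
Therefore the hydraulic power required at the pump = 67000 W.


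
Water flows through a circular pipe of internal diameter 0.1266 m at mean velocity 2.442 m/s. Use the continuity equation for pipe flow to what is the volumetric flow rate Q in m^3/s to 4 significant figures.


Approach: apply the continuity equation for pipe flow, Q = A * v with A = pi*(D/2)^2.
A = pi*(0.1266/2)^2 = 0.0125880 m^2
Q = 0.0125880 * 2.442 = 0.03074 m^3/s
Therefore the volumetric flow rate Q = 0.03074 m^3/s.


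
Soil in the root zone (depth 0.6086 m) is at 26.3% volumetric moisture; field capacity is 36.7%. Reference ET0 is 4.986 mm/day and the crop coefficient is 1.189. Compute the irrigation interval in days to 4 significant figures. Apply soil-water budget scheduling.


Approach: apply soil-water budget scheduling, SMD = (FC-theta)/100*depth*1000; ETc = ET0*Kc; interval = SMD/ETc.
Step 1 — soil moisture deficit:
  SMD = (36.7 - 26.3)/100 * 0.6086 * 1000 = 63.2944 mm
Step 2 — daily crop ET (ETc = ET0*Kc):
  ETc = 4.986 * 1.189 = 5.92835 mm/day
Step 3 — irrigation interval (SMD/ETc):
  interval = 63.2944 / 5.92835 = 10.68 days
Therefore the irrigation interval = 10.68 days.


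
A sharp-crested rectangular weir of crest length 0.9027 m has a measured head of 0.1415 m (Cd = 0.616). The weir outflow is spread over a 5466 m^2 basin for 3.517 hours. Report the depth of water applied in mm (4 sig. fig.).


Approach: apply the rectangular weir equation with a volume-to-depth conversion, Q = (2/3)*Cd*L*sqrt(2g)*H^1.5; d = Q*t/A * 1000.
Step 1 — weir discharge:
  Q = (2/3)*0.616*0.9027*sqrt(2*9.81)*0.1415^1.5 = 0.0874011 m^3/s
Step 2 — volume: V = 0.0874011 * 3.517*3600 = 1106.60 m^3
Step 3 — depth: d = V/A * 1000 = 1106.60/5466 * 1000 = 202.5 mm
Therefore the depth of water applied = 202.5 mm.


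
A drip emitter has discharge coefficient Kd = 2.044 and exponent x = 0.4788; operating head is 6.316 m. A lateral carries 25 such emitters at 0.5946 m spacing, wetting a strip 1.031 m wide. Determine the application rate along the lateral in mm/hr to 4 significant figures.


Approach: apply the emitter equation with a lateral mass balance, q = Kd*h^x; Q = n*q; rate = Q/(n*spacing*width).
Step 1 — single emitter flow (q = Kd*h^x):
  q = 2.044 * 6.316^0.4788 = 4.94006 L/hr
Step 2 — total lateral flow: Q = 25 * 4.94006 = 123.502 L/hr
Step 3 — wetted area: A = 25 * 0.5946 * 1.031 = 15.3258 m^2
Step 4 — application rate: Q/A = 123.502/15.3258 = 8.058 mm/hr
Therefore the application rate along the lateral = 8.058 mm/hr.


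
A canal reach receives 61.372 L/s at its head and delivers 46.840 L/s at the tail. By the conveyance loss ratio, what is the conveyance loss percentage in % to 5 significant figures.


Approach: apply the conveyance loss ratio, loss% = ((Q_head - Q_tail)/Q_head)*100.
loss = ((61.372 - 46.840)/61.372)*100 = 23.679 %
Therefore the conveyance loss percentage = 23.679 %.


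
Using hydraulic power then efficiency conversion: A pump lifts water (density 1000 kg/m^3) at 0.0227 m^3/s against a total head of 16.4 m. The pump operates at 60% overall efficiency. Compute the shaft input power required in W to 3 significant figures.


Approach: apply hydraulic power then efficiency conversion, P = rho*g*Q*H; P_in = P/eta.
Step 1 — hydraulic power (P = rho*g*Q*H):
  P = 1000 * 9.81 * 0.0227 * 16.4 = 3652.1 W
Step 2 — input power: P_in = P/eta = 3652.1 / 0.6 = 6090 W
Therefore the shaft input power required = 6090 W.


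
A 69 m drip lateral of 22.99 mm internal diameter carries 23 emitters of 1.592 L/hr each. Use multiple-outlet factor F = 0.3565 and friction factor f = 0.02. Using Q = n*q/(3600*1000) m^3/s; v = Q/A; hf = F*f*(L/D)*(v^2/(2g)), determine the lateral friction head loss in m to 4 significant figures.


Q = 23*1.592/(3600*1000) = 1.01711e-05 m^3/s
A = pi*(22.99e-3/2)^2 = 4.15114e-04 m^2, so v = Q/A = 0.0245019 m/s
hf = 0.3565*0.02*(69/0.02299)*(0.0245019^2/(2*9.81)) = 0.0006548 m
Therefore the lateral friction head loss = 0.0006548 m.


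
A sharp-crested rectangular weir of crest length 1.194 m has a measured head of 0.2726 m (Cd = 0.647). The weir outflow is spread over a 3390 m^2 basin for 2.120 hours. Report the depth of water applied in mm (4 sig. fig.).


Approach: apply the rectangular weir equation with a volume-to-depth conversion, Q = (2/3)*Cd*L*sqrt(2g)*H^1.5; d = Q*t/A * 1000.
Step 1 — weir discharge:
  Q = (2/3)*0.647*1.194*sqrt(2*9.81)*0.2726^1.5 = 0.324680 m^3/s
Step 2 — volume: V = 0.324680 * 2.120*3600 = 2477.96 m^3
Step 3 — depth: d = V/A * 1000 = 2477.96/3390 * 1000 = 731.0 mm
Therefore the depth of water applied = 731.0 mm.


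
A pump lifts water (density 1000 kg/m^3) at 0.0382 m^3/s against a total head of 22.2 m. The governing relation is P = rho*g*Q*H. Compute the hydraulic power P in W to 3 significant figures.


P = 1000 * 9.81 * 0.0382 * 22.2 = 8320 W
Therefore the hydraulic power P = 8320 W.


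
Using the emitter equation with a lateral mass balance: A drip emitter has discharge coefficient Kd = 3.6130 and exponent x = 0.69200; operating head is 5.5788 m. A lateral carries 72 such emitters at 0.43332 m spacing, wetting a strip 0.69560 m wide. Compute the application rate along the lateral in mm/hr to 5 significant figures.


Approach: apply the emitter equation with a lateral mass balance, q = Kd*h^x; Q = n*q; rate = Q/(n*spacing*width).
Step 1 — single emitter flow (q = Kd*h^x):
  q = 3.6130 * 5.5788^0.69200 = 11.87064 L/hr
Step 2 — total lateral flow: Q = 72 * 11.87064 = 854.6862 L/hr
Step 3 — wetted area: A = 72 * 0.43332 * 0.69560 = 21.70205 m^2
Step 4 — application rate: Q/A = 854.6862/21.70205 = 39.383 mm/hr
Therefore the application rate along the lateral = 39.383 mm/hr.


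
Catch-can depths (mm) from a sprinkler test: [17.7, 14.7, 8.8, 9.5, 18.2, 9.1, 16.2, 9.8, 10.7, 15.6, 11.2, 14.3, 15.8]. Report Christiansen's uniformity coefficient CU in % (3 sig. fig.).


Approach: apply Christiansen's uniformity coefficient, CU = (1 - mean_abs_deviation/mean)*100.
mean = 13.200 mm
mean |d_i - mean| = 3.0923 mm
CU = (1 - 3.0923/13.200)*100 = 76.6 %
Therefore Christiansen's uniformity coefficient CU = 76.6 %.


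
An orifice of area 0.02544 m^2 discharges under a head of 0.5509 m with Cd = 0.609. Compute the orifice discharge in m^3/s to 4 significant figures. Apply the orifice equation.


Approach: apply the orifice equation, Q = Cd*A*sqrt(2*g*h).
Q = 0.609 * 0.02544 * sqrt(2*9.81*0.5509) = 0.05094 m^3/s
Therefore the orifice discharge = 0.05094 m^3/s.


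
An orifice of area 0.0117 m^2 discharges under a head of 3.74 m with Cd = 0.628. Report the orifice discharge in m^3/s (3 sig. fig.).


Approach: apply the orifice equation, Q = Cd*A*sqrt(2*g*h).
Q = 0.628 * 0.0117 * sqrt(2*9.81*3.74) = 0.0629 m^3/s
Therefore the orifice discharge = 0.0629 m^3/s.


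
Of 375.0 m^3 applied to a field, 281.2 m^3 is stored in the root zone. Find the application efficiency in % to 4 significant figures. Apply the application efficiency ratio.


Approach: apply the application efficiency ratio, Ea = (stored/applied)*100.
Ea = (281.2/375.0)*100 = 74.99 %
Therefore the application efficiency = 74.99 %.


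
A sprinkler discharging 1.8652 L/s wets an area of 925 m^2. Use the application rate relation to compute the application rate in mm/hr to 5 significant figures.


Approach: apply the application rate relation, rate = (Q/A)*3600.
rate = (1.8652 / 925) * 3600 = 7.2592 mm/hr
Therefore the application rate = 7.2592 mm/hr.


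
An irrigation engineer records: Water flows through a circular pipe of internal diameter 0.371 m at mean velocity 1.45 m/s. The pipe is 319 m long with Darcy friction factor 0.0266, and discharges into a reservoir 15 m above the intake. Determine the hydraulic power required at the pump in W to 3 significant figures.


Approach: apply continuity + Darcy-Weisbach + hydraulic power, Q = A*v; hf = f*(L/D)*(v^2/(2g)); H = static + hf; P = rho*g*Q*H.
Step 1 — flow rate (continuity, Q = A*v):
  A = pi*(0.371/2)^2 = 0.10810 m^2
  Q = 0.10810 * 1.45 = 0.15675 m^3/s
Step 2 — friction head loss (Darcy-Weisbach):
  hf = 0.0266 * (319/0.371) * (1.45^2 / (2*9.81))
  hf = 2.4510 m
Step 3 — total head: H = 15 + 2.4510 = 17.451 m
Step 4 — hydraulic power (P = rho*g*Q*H):
  P = 1000 * 9.81 * 0.15675 * 17.451 = 26800 W
Therefore the hydraulic power required at the pump = 26800 W.


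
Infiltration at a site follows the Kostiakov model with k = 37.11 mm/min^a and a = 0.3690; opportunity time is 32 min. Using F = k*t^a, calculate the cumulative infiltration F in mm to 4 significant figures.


F = 37.11 * 32^0.3690 = 133.3 mm
Therefore the cumulative infiltration F = 133.3 mm.


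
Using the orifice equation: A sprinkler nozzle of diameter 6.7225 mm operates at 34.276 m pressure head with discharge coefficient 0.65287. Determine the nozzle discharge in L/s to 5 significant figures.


Approach: apply the orifice equation, Q = Cd*A*sqrt(2*g*h), A = pi*(d/2)^2.
A = pi*(6.7225e-3/2)^2 = 3.549372e-05 m^2
Q = 0.65287 * 3.549372e-05 * sqrt(2*9.81*34.276) * 1000 = 0.60093 L/s
Therefore the nozzle discharge = 0.60093 L/s.


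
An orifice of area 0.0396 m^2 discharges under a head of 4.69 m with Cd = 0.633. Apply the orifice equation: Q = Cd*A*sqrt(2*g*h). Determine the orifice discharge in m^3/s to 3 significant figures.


Q = 0.633 * 0.0396 * sqrt(2*9.81*4.69) = 0.240 m^3/s
Therefore the orifice discharge = 0.240 m^3/s.


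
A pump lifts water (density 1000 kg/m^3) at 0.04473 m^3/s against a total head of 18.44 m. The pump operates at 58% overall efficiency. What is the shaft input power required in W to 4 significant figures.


Approach: apply hydraulic power then efficiency conversion, P = rho*g*Q*H; P_in = P/eta.
Step 1 — hydraulic power (P = rho*g*Q*H):
  P = 1000 * 9.81 * 0.04473 * 18.44 = 8091.50 W
Step 2 — input power: P_in = P/eta = 8091.50 / 0.58 = 13950 W
Therefore the shaft input power required = 13950 W.


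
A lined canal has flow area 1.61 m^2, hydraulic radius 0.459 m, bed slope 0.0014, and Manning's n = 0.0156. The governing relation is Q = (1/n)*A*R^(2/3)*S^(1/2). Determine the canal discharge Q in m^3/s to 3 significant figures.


Q = (1/0.0156) * 1.61 * 0.459^(2/3) * 0.0014^(1/2) = 2.30 m^3/s
Therefore the canal discharge Q = 2.30 m^3/s.


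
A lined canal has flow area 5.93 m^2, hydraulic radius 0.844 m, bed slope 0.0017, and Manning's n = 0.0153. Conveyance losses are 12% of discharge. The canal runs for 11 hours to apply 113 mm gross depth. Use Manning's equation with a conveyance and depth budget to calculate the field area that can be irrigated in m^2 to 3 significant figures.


Approach: apply Manning's equation with a conveyance and depth budget, Q = (1/n)*A*R^(2/3)*S^(1/2); Q_field = Q*(1-loss); Area = Q_field*t/(d/1000).
Step 1 — canal discharge (Manning's equation):
  Q = (1/0.0153) * 5.93 * 0.844^(2/3) * 0.0017^(1/2) = 14.272 m^3/s
Step 2 — delivered flow: Q_field = 14.272*(1 - 12/100) = 12.559 m^3/s
Step 3 — volume delivered: V = 12.559 * 11*3600 = 497350 m^3
Step 4 — area served: A = V / (depth/1000) = 497350 / 0.113 = 4400000 m^2
Therefore the field area that can be irrigated = 4400000 m^2.


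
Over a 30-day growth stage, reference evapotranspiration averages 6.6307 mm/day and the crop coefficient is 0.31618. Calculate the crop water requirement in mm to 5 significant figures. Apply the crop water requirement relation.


Approach: apply the crop water requirement relation, CWR = ET0 * Kc * days.
CWR = 6.6307 * 0.31618 * 30 = 62.895 mm
Therefore the crop water requirement = 62.895 mm.


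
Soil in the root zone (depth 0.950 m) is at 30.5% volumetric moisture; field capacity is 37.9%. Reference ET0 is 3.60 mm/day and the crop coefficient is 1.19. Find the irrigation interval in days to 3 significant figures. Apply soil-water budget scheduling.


Approach: apply soil-water budget scheduling, SMD = (FC-theta)/100*depth*1000; ETc = ET0*Kc; interval = SMD/ETc.
Step 1 — soil moisture deficit:
  SMD = (37.9 - 30.5)/100 * 0.950 * 1000 = 70.300 mm
Step 2 — daily crop ET (ETc = ET0*Kc):
  ETc = 3.60 * 1.19 = 4.2840 mm/day
Step 3 — irrigation interval (SMD/ETc):
  interval = 70.300 / 4.2840 = 16.4 days
Therefore the irrigation interval = 16.4 days.


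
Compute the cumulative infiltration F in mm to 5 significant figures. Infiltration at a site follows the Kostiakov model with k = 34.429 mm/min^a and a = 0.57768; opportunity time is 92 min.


Approach: apply the Kostiakov infiltration equation, F = k*t^a.
F = 34.429 * 92^0.57768 = 469.21 mm
Therefore the cumulative infiltration F = 469.21 mm.


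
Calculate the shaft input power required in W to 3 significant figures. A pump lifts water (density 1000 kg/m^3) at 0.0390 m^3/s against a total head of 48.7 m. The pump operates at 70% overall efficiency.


Approach: apply hydraulic power then efficiency conversion, P = rho*g*Q*H; P_in = P/eta.
Step 1 — hydraulic power (P = rho*g*Q*H):
  P = 1000 * 9.81 * 0.0390 * 48.7 = 18632 W
Step 2 — input power: P_in = P/eta = 18632 / 0.7 = 26600 W
Therefore the shaft input power required = 26600 W.


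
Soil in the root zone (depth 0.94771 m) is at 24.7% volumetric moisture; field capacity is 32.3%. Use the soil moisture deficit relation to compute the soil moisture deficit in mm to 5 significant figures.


Approach: apply the soil moisture deficit relation, SMD = (FC - theta)/100 * depth * 1000.
SMD = (32.3 - 24.7)/100 * 0.94771 * 1000 = 72.026 mm
Therefore the soil moisture deficit = 72.026 mm.


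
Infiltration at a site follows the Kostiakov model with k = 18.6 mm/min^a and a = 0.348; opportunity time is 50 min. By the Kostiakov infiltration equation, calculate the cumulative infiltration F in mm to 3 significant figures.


Approach: apply the Kostiakov infiltration equation, F = k*t^a.
F = 18.6 * 50^0.348 = 72.6 mm
Therefore the cumulative infiltration F = 72.6 mm.


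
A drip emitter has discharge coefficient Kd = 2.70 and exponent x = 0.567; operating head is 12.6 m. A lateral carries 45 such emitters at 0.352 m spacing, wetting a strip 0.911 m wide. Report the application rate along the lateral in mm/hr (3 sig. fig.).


Approach: apply the emitter equation with a lateral mass balance, q = Kd*h^x; Q = n*q; rate = Q/(n*spacing*width).
Step 1 — single emitter flow (q = Kd*h^x):
  q = 2.70 * 12.6^0.567 = 11.357 L/hr
Step 2 — total lateral flow: Q = 45 * 11.357 = 511.08 L/hr
Step 3 — wetted area: A = 45 * 0.352 * 0.911 = 14.430 m^2
Step 4 — application rate: Q/A = 511.08/14.430 = 35.4 mm/hr
Therefore the application rate along the lateral = 35.4 mm/hr.


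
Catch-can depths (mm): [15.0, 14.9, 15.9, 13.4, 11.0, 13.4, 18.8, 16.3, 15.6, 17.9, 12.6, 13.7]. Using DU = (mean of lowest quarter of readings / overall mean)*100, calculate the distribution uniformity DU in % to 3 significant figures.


sorted lowest 3 of 12: [11.0, 12.6, 13.4] -> mean = 12.333 mm
overall mean = 14.875 mm
DU = (12.333/14.875)*100 = 82.9 %
Therefore the distribution uniformity DU = 82.9 %.


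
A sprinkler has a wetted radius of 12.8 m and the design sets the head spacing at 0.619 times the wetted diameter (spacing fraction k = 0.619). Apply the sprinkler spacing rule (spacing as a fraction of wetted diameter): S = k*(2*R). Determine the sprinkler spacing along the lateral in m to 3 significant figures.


S = 0.619 * (2 * 12.8) = 15.8 m
Therefore the sprinkler spacing along the lateral = 15.8 m.


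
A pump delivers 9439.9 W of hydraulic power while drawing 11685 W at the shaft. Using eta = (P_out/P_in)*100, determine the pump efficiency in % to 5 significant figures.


eta = (9439.9 / 11685) * 100 = 80.786 %
Therefore the pump efficiency = 80.786 %.


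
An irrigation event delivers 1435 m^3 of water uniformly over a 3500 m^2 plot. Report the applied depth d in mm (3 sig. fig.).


Approach: apply depth from volume over area, d = (V/A)*1000.
d = (1435 / 3500) * 1000 = 410 mm
Therefore the applied depth d = 410 mm.


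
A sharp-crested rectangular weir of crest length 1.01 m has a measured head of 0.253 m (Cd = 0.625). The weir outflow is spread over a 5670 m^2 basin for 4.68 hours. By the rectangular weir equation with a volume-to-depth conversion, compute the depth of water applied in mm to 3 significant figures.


Approach: apply the rectangular weir equation with a volume-to-depth conversion, Q = (2/3)*Cd*L*sqrt(2g)*H^1.5; d = Q*t/A * 1000.
Step 1 — weir discharge:
  Q = (2/3)*0.625*1.01*sqrt(2*9.81)*0.253^1.5 = 0.23721 m^3/s
Step 2 — volume: V = 0.23721 * 4.68*3600 = 3996.6 m^3
Step 3 — depth: d = V/A * 1000 = 3996.6/5670 * 1000 = 705 mm
Therefore the depth of water applied = 705 mm.


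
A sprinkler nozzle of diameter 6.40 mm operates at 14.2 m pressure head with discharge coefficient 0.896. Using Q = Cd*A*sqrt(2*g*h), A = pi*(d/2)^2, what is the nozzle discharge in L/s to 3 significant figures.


A = pi*(6.40e-3/2)^2 = 3.2170e-05 m^2
Q = 0.896 * 3.2170e-05 * sqrt(2*9.81*14.2) * 1000 = 0.481 L/s
Therefore the nozzle discharge = 0.481 L/s.


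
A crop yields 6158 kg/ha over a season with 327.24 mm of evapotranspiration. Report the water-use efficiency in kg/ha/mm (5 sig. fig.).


Approach: apply the water-use efficiency ratio, WUE = yield/ET.
WUE = 6158 / 327.24 = 18.818 kg/ha/mm
Therefore the water-use efficiency = 18.818 kg/ha/mm.


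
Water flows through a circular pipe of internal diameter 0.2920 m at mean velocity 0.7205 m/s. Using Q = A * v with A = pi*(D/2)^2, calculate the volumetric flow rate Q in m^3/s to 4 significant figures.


A = pi*(0.2920/2)^2 = 0.0669662 m^2
Q = 0.0669662 * 0.7205 = 0.04825 m^3/s
Therefore the volumetric flow rate Q = 0.04825 m^3/s.


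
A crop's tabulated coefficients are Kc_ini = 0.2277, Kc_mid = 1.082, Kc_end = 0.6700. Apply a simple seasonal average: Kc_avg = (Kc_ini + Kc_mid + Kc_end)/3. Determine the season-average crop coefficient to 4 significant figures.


Kc_avg = (0.2277 + 1.082 + 0.6700)/3 = 0.6599
Therefore the season-average crop coefficient = 0.6599.


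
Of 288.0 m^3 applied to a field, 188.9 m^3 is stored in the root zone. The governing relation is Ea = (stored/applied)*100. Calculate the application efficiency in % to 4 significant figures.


Ea = (188.9/288.0)*100 = 65.59 %
Therefore the application efficiency = 65.59 %.


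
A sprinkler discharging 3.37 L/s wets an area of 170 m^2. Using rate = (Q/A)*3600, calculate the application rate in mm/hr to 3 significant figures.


rate = (3.37 / 170) * 3600 = 71.4 mm/hr
Therefore the application rate = 71.4 mm/hr.


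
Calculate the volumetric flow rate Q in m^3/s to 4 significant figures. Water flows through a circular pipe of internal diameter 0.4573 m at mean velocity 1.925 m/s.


Approach: apply the continuity equation for pipe flow, Q = A * v with A = pi*(D/2)^2.
A = pi*(0.4573/2)^2 = 0.164245 m^2
Q = 0.164245 * 1.925 = 0.3162 m^3/s
Therefore the volumetric flow rate Q = 0.3162 m^3/s.


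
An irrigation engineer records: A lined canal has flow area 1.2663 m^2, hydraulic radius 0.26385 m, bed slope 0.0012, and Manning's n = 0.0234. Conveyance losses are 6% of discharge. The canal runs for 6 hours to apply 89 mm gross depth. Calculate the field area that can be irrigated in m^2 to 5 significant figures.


Approach: apply Manning's equation with a conveyance and depth budget, Q = (1/n)*A*R^(2/3)*S^(1/2); Q_field = Q*(1-loss); Area = Q_field*t/(d/1000).
Step 1 — canal discharge (Manning's equation):
  Q = (1/0.0234) * 1.2663 * 0.26385^(2/3) * 0.0012^(1/2) = 0.7711688 m^3/s
Step 2 — delivered flow: Q_field = 0.7711688*(1 - 6/100) = 0.7248987 m^3/s
Step 3 — volume delivered: V = 0.7248987 * 6*3600 = 15657.81 m^3
Step 4 — area served: A = V / (depth/1000) = 15657.81 / 0.089 = 175930 m^2
Therefore the field area that can be irrigated = 175930 m^2.


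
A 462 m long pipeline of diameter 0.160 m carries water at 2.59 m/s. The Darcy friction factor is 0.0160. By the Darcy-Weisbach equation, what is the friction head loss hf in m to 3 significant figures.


Approach: apply the Darcy-Weisbach equation, hf = f*(L/D)*(v^2/(2g)).
hf = 0.0160 * (462/0.160) * (2.59^2 / (2*9.81))
hf = 15.8 m
Therefore the friction head loss hf = 15.8 m.


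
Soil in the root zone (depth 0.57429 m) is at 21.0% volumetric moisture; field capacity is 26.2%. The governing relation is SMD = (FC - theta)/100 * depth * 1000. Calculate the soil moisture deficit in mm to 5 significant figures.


SMD = (26.2 - 21.0)/100 * 0.57429 * 1000 = 29.863 mm
Therefore the soil moisture deficit = 29.863 mm.


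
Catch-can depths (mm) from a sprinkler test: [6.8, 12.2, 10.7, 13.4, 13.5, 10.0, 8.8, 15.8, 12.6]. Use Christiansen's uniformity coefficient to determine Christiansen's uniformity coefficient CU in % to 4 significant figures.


Approach: apply Christiansen's uniformity coefficient, CU = (1 - mean_abs_deviation/mean)*100.
mean = 11.5333 mm
mean |d_i - mean| = 2.18519 mm
CU = (1 - 2.18519/11.5333)*100 = 81.05 %
Therefore Christiansen's uniformity coefficient CU = 81.05 %.


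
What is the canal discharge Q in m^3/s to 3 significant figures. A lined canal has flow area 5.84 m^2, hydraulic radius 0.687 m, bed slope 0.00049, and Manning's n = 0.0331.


Approach: apply Manning's equation, Q = (1/n)*A*R^(2/3)*S^(1/2).
Q = (1/0.0331) * 5.84 * 0.687^(2/3) * 0.00049^(1/2) = 3.04 m^3/s
Therefore the canal discharge Q = 3.04 m^3/s.


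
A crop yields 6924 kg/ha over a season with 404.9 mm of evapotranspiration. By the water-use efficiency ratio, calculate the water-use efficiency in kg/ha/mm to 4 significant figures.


Approach: apply the water-use efficiency ratio, WUE = yield/ET.
WUE = 6924 / 404.9 = 17.10 kg/ha/mm
Therefore the water-use efficiency = 17.10 kg/ha/mm.


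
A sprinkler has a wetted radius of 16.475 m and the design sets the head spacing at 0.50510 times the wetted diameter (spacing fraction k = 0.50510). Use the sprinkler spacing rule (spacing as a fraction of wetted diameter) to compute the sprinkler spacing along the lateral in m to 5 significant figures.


Approach: apply the sprinkler spacing rule (spacing as a fraction of wetted diameter), S = k*(2*R).
S = 0.50510 * (2 * 16.475) = 16.643 m
Therefore the sprinkler spacing along the lateral = 16.643 m.


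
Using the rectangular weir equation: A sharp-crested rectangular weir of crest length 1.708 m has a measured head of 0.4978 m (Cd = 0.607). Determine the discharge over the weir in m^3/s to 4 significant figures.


Approach: apply the rectangular weir equation, Q = (2/3)*Cd*L*sqrt(2g)*H^1.5.
Q = (2/3)*0.607*1.708*sqrt(2*9.81)*0.4978^1.5 = 1.075 m^3/s
Therefore the discharge over the weir = 1.075 m^3/s.


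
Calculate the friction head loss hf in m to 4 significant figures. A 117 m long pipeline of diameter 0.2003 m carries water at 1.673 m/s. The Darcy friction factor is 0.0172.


Approach: apply the Darcy-Weisbach equation, hf = f*(L/D)*(v^2/(2g)).
hf = 0.0172 * (117/0.2003) * (1.673^2 / (2*9.81))
hf = 1.433 m
Therefore the friction head loss hf = 1.433 m.


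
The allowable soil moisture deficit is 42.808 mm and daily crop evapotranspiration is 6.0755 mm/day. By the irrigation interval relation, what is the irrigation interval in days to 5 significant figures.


Approach: apply the irrigation interval relation, interval = SMD / ETc.
interval = 42.808 / 6.0755 = 7.0460 days
Therefore the irrigation interval = 7.0460 days.


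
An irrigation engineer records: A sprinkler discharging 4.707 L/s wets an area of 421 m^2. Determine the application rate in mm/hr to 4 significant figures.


Approach: apply the application rate relation, rate = (Q/A)*3600.
rate = (4.707 / 421) * 3600 = 40.25 mm/hr
Therefore the application rate = 40.25 mm/hr.


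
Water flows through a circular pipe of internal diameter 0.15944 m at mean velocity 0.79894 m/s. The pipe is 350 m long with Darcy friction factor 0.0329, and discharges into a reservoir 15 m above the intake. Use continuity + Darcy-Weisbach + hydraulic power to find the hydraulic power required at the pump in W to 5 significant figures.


Approach: apply continuity + Darcy-Weisbach + hydraulic power, Q = A*v; hf = f*(L/D)*(v^2/(2g)); H = static + hf; P = rho*g*Q*H.
Step 1 — flow rate (continuity, Q = A*v):
  A = pi*(0.15944/2)^2 = 0.01996570 m^2
  Q = 0.01996570 * 0.79894 = 0.01595139 m^3/s
Step 2 — friction head loss (Darcy-Weisbach):
  hf = 0.0329 * (350/0.15944) * (0.79894^2 / (2*9.81))
  hf = 2.349611 m
Step 3 — total head: H = 15 + 2.349611 = 17.34961 m
Step 4 — hydraulic power (P = rho*g*Q*H):
  P = 1000 * 9.81 * 0.01595139 * 17.34961 = 2714.9 W
Therefore the hydraulic power required at the pump = 2714.9 W.


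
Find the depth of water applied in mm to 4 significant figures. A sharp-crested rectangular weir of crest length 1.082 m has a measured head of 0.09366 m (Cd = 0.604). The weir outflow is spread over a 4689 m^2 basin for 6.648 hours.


Approach: apply the rectangular weir equation with a volume-to-depth conversion, Q = (2/3)*Cd*L*sqrt(2g)*H^1.5; d = Q*t/A * 1000.
Step 1 — weir discharge:
  Q = (2/3)*0.604*1.082*sqrt(2*9.81)*0.09366^1.5 = 0.0553164 m^3/s
Step 2 — volume: V = 0.0553164 * 6.648*3600 = 1323.88 m^3
Step 3 — depth: d = V/A * 1000 = 1323.88/4689 * 1000 = 282.3 mm
Therefore the depth of water applied = 282.3 mm.


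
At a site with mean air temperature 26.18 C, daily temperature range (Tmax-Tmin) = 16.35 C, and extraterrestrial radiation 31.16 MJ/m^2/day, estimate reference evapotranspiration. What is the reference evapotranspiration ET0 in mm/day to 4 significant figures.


Approach: apply the Hargreaves-Samani method, ET0 = 0.0023*(Tmean+17.8)*sqrt(Tmax-Tmin)*0.408*Ra.
ET0 = 0.0023*(26.18+17.8)*sqrt(16.35)*0.408*31.16 = 5.200 mm/day
Therefore the reference evapotranspiration ET0 = 5.200 mm/day.


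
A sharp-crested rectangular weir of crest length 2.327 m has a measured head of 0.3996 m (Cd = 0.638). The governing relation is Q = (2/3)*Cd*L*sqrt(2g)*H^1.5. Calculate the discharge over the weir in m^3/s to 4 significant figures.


Q = (2/3)*0.638*2.327*sqrt(2*9.81)*0.3996^1.5 = 1.107 m^3/s
Therefore the discharge over the weir = 1.107 m^3/s.


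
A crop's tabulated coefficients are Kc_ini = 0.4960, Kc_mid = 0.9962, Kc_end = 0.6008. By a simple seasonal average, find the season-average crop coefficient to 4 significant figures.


Approach: apply a simple seasonal average, Kc_avg = (Kc_ini + Kc_mid + Kc_end)/3.
Kc_avg = (0.4960 + 0.9962 + 0.6008)/3 = 0.6977
Therefore the season-average crop coefficient = 0.6977.


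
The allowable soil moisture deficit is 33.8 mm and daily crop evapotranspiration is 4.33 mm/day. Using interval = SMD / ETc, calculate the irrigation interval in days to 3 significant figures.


interval = 33.8 / 4.33 = 7.81 days
Therefore the irrigation interval = 7.81 days.


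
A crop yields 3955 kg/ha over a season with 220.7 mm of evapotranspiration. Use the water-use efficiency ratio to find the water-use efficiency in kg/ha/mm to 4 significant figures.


Approach: apply the water-use efficiency ratio, WUE = yield/ET.
WUE = 3955 / 220.7 = 17.92 kg/ha/mm
Therefore the water-use efficiency = 17.92 kg/ha/mm.


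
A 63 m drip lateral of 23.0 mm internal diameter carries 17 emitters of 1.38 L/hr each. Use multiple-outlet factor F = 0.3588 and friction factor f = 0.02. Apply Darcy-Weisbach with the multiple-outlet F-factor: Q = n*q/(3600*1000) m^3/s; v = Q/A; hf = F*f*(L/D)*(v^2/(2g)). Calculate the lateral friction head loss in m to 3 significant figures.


Q = 17*1.38/(3600*1000) = 6.5167e-06 m^3/s
A = pi*(23.0e-3/2)^2 = 4.1548e-04 m^2, so v = Q/A = 0.015685 m/s
hf = 0.3588*0.02*(63/0.0230)*(0.015685^2/(2*9.81)) = 0.000246 m
Therefore the lateral friction head loss = 0.000246 m.


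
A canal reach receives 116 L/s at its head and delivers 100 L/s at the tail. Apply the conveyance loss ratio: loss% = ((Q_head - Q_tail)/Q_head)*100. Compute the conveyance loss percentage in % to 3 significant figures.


loss = ((116 - 100)/116)*100 = 13.8 %
Therefore the conveyance loss percentage = 13.8 %.


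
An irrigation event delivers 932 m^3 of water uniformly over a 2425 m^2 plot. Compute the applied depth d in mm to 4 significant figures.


Approach: apply depth from volume over area, d = (V/A)*1000.
d = (932 / 2425) * 1000 = 384.3 mm
Therefore the applied depth d = 384.3 mm.


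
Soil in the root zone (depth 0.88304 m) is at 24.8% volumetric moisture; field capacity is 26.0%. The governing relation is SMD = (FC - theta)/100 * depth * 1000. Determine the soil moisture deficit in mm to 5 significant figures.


SMD = (26.0 - 24.8)/100 * 0.88304 * 1000 = 10.596 mm
Therefore the soil moisture deficit = 10.596 mm.


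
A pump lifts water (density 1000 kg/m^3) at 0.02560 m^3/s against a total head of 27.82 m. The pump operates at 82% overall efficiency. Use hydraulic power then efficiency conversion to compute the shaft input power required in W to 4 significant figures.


Approach: apply hydraulic power then efficiency conversion, P = rho*g*Q*H; P_in = P/eta.
Step 1 — hydraulic power (P = rho*g*Q*H):
  P = 1000 * 9.81 * 0.02560 * 27.82 = 6986.60 W
Step 2 — input power: P_in = P/eta = 6986.60 / 0.82 = 8520 W
Therefore the shaft input power required = 8520 W.


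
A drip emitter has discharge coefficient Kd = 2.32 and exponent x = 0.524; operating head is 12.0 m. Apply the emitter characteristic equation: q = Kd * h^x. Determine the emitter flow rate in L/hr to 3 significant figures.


q = 2.32 * 12.0^0.524 = 8.53 L/hr
Therefore the emitter flow rate = 8.53 L/hr.


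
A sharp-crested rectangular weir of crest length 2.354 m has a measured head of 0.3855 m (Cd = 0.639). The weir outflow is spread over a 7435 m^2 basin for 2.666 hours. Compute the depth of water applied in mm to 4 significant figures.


Approach: apply the rectangular weir equation with a volume-to-depth conversion, Q = (2/3)*Cd*L*sqrt(2g)*H^1.5; d = Q*t/A * 1000.
Step 1 — weir discharge:
  Q = (2/3)*0.639*2.354*sqrt(2*9.81)*0.3855^1.5 = 1.06317 m^3/s
Step 2 — volume: V = 1.06317 * 2.666*3600 = 10203.9 m^3
Step 3 — depth: d = V/A * 1000 = 10203.9/7435 * 1000 = 1372 mm
Therefore the depth of water applied = 1372 mm.


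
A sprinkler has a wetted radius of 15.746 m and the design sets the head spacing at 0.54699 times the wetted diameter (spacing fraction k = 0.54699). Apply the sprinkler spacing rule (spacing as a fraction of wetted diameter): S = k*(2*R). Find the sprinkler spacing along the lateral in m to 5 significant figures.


S = 0.54699 * (2 * 15.746) = 17.226 m
Therefore the sprinkler spacing along the lateral = 17.226 m.


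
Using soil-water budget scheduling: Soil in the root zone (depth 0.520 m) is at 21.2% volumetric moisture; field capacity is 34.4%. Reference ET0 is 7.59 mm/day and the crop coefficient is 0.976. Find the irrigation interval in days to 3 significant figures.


Approach: apply soil-water budget scheduling, SMD = (FC-theta)/100*depth*1000; ETc = ET0*Kc; interval = SMD/ETc.
Step 1 — soil moisture deficit:
  SMD = (34.4 - 21.2)/100 * 0.520 * 1000 = 68.640 mm
Step 2 — daily crop ET (ETc = ET0*Kc):
  ETc = 7.59 * 0.976 = 7.4078 mm/day
Step 3 — irrigation interval (SMD/ETc):
  interval = 68.640 / 7.4078 = 9.27 days
Therefore the irrigation interval = 9.27 days.


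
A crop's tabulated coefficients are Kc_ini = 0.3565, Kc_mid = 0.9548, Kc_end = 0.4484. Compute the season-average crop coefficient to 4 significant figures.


Approach: apply a simple seasonal average, Kc_avg = (Kc_ini + Kc_mid + Kc_end)/3.
Kc_avg = (0.3565 + 0.9548 + 0.4484)/3 = 0.5866
Therefore the season-average crop coefficient = 0.5866.


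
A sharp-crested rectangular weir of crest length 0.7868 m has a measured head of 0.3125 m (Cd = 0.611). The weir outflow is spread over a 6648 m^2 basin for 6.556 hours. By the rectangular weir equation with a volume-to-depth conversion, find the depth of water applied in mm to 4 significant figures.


Approach: apply the rectangular weir equation with a volume-to-depth conversion, Q = (2/3)*Cd*L*sqrt(2g)*H^1.5; d = Q*t/A * 1000.
Step 1 — weir discharge:
  Q = (2/3)*0.611*0.7868*sqrt(2*9.81)*0.3125^1.5 = 0.247993 m^3/s
Step 2 — volume: V = 0.247993 * 6.556*3600 = 5853.02 m^3
Step 3 — depth: d = V/A * 1000 = 5853.02/6648 * 1000 = 880.4 mm
Therefore the depth of water applied = 880.4 mm.


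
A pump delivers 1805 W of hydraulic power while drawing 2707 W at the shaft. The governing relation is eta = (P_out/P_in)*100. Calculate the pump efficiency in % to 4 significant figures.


eta = (1805 / 2707) * 100 = 66.68 %
Therefore the pump efficiency = 66.68 %.


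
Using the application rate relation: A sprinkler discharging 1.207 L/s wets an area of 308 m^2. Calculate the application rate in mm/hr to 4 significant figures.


Approach: apply the application rate relation, rate = (Q/A)*3600.
rate = (1.207 / 308) * 3600 = 14.11 mm/hr
Therefore the application rate = 14.11 mm/hr.


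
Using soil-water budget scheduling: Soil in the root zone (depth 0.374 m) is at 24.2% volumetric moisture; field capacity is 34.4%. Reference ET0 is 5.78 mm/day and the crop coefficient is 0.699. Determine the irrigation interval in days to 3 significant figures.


Approach: apply soil-water budget scheduling, SMD = (FC-theta)/100*depth*1000; ETc = ET0*Kc; interval = SMD/ETc.
Step 1 — soil moisture deficit:
  SMD = (34.4 - 24.2)/100 * 0.374 * 1000 = 38.148 mm
Step 2 — daily crop ET (ETc = ET0*Kc):
  ETc = 5.78 * 0.699 = 4.0402 mm/day
Step 3 — irrigation interval (SMD/ETc):
  interval = 38.148 / 4.0402 = 9.44 days
Therefore the irrigation interval = 9.44 days.


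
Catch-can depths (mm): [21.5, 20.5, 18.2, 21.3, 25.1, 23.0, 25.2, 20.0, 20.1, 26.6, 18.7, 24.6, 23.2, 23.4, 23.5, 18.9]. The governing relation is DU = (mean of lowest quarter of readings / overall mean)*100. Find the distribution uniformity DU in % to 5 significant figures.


sorted lowest 4 of 16: [18.2, 18.7, 18.9, 20.0] -> mean = 18.95000 mm
overall mean = 22.11250 mm
DU = (18.95000/22.11250)*100 = 85.698 %
Therefore the distribution uniformity DU = 85.698 %.


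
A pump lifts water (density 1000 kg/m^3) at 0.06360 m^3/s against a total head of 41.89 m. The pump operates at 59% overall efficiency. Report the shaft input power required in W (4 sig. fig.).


Approach: apply hydraulic power then efficiency conversion, P = rho*g*Q*H; P_in = P/eta.
Step 1 — hydraulic power (P = rho*g*Q*H):
  P = 1000 * 9.81 * 0.06360 * 41.89 = 26135.8 W
Step 2 — input power: P_in = P/eta = 26135.8 / 0.59 = 44300 W
Therefore the shaft input power required = 44300 W.


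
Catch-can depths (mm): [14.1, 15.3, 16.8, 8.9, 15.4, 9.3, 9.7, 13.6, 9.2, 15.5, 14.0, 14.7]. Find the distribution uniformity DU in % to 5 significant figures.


Approach: apply the low-quarter distribution uniformity, DU = (mean of lowest quarter of readings / overall mean)*100.
sorted lowest 3 of 12: [8.9, 9.2, 9.3] -> mean = 9.133333 mm
overall mean = 13.04167 mm
DU = (9.133333/13.04167)*100 = 70.032 %
Therefore the distribution uniformity DU = 70.032 %.


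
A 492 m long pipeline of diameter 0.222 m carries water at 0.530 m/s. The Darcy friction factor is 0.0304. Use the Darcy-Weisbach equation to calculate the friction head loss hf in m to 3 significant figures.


Approach: apply the Darcy-Weisbach equation, hf = f*(L/D)*(v^2/(2g)).
hf = 0.0304 * (492/0.222) * (0.530^2 / (2*9.81))
hf = 0.965 m
Therefore the friction head loss hf = 0.965 m.


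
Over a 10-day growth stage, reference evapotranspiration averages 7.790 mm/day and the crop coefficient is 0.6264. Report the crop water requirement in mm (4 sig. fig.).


Approach: apply the crop water requirement relation, CWR = ET0 * Kc * days.
CWR = 7.790 * 0.6264 * 10 = 48.80 mm
Therefore the crop water requirement = 48.80 mm.


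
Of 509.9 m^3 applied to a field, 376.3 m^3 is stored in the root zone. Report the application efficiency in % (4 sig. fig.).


Approach: apply the application efficiency ratio, Ea = (stored/applied)*100.
Ea = (376.3/509.9)*100 = 73.80 %
Therefore the application efficiency = 73.80 %.


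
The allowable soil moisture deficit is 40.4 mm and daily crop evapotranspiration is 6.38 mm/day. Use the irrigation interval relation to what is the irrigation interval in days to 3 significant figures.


Approach: apply the irrigation interval relation, interval = SMD / ETc.
interval = 40.4 / 6.38 = 6.33 days
Therefore the irrigation interval = 6.33 days.


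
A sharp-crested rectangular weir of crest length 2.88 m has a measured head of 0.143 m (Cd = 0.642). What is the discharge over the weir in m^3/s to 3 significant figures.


Approach: apply the rectangular weir equation, Q = (2/3)*Cd*L*sqrt(2g)*H^1.5.
Q = (2/3)*0.642*2.88*sqrt(2*9.81)*0.143^1.5 = 0.295 m^3/s
Therefore the discharge over the weir = 0.295 m^3/s.


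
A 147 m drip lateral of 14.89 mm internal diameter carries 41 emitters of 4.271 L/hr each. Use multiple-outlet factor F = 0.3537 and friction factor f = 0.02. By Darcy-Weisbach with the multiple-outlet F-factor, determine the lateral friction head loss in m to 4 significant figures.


Approach: apply Darcy-Weisbach with the multiple-outlet F-factor, Q = n*q/(3600*1000) m^3/s; v = Q/A; hf = F*f*(L/D)*(v^2/(2g)).
Q = 41*4.271/(3600*1000) = 4.86419e-05 m^3/s
A = pi*(14.89e-3/2)^2 = 1.74132e-04 m^2, so v = Q/A = 0.279339 m/s
hf = 0.3537*0.02*(147/0.01489)*(0.279339^2/(2*9.81)) = 0.2777 m
Therefore the lateral friction head loss = 0.2777 m.


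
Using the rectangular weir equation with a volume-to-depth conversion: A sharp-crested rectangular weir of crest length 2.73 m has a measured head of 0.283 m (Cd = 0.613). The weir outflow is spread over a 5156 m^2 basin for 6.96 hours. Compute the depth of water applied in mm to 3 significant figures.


Approach: apply the rectangular weir equation with a volume-to-depth conversion, Q = (2/3)*Cd*L*sqrt(2g)*H^1.5; d = Q*t/A * 1000.
Step 1 — weir discharge:
  Q = (2/3)*0.613*2.73*sqrt(2*9.81)*0.283^1.5 = 0.74398 m^3/s
Step 2 — volume: V = 0.74398 * 6.96*3600 = 18641 m^3
Step 3 — depth: d = V/A * 1000 = 18641/5156 * 1000 = 3620 mm
Therefore the depth of water applied = 3620 mm.


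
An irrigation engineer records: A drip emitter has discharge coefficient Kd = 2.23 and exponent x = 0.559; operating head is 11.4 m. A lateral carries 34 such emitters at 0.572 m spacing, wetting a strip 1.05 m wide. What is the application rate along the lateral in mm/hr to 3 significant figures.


Approach: apply the emitter equation with a lateral mass balance, q = Kd*h^x; Q = n*q; rate = Q/(n*spacing*width).
Step 1 — single emitter flow (q = Kd*h^x):
  q = 2.23 * 11.4^0.559 = 8.6919 L/hr
Step 2 — total lateral flow: Q = 34 * 8.6919 = 295.52 L/hr
Step 3 — wetted area: A = 34 * 0.572 * 1.05 = 20.420 m^2
Step 4 — application rate: Q/A = 295.52/20.420 = 14.5 mm/hr
Therefore the application rate along the lateral = 14.5 mm/hr.


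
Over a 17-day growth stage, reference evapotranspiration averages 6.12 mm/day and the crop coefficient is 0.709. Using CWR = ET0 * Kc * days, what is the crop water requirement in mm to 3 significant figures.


CWR = 6.12 * 0.709 * 17 = 73.8 mm
Therefore the crop water requirement = 73.8 mm.
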